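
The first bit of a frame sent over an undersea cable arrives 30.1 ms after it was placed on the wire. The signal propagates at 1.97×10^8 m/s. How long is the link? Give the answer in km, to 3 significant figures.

5930 km

d = s × t_prop = 197000000 × 0.0301 = 5930 km.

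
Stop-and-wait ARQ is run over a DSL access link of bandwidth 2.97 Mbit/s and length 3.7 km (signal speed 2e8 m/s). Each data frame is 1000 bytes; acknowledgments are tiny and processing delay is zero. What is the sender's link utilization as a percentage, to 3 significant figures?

t_tx = L/R = 8000/2970000 = 0.0026936 s.
t_prop = 3700/200000000 = 1.85e-05 s; RTT = 3.7e-05 s.
Cycle = t_tx + RTT = 0.0027306 s.
Utilization = t_tx / cycle = 0.0026936/0.0027306 = 98.6 %.

98.6 %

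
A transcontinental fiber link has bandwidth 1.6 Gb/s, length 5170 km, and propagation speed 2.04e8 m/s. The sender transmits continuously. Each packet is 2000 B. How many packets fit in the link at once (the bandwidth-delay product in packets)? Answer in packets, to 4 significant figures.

Propagation delay = 5170000 / 204000000 = 0.0253431 s.
BDP = R × t_prop = 1600000000 × 0.0253431 = 40549000 bits.
In packets of 16000 bits: 2534 packets.

2534 packets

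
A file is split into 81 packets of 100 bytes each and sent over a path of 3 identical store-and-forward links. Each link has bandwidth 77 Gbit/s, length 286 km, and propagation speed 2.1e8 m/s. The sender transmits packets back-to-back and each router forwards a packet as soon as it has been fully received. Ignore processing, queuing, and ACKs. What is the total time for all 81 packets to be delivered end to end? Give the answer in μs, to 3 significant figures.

4090 μs

Per-hop transmission t_tx = L/R = 800/77000000000 = 0.0103896 μs.
Per-hop propagation t_prop = 286000/210000000 = 1361.9 μs.
Pipeline fill: first packet needs 3·t_tx to clear all hops; remaining 80 packets each add one t_tx.
Total = (3+81-1)·t_tx + 3·t_prop = 83·0.0103896 + 3·1361.9 = 4090 μs.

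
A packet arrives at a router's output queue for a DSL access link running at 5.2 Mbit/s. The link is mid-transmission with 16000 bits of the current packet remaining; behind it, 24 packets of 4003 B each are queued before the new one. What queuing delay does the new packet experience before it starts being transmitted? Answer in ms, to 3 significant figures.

Each queued packet: L/R = 32024/5200000 = 6.15846 ms.
24 queued → 147.803 ms.
Plus remaining 16000 bits of current packet: 3.07692 ms.
Queuing delay = 151 ms.

151 ms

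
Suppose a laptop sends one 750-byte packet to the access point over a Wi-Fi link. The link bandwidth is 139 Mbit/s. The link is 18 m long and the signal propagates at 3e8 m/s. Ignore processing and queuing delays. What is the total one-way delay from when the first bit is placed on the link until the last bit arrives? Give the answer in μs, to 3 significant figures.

L = 750 × 8 = 6000 bits.
Transmission delay = L/R = 6000 / 139000000 = 43.1655 μs.
Propagation delay = d/s = 18 m / 300000000 m/s = 0.06 μs.
Total = 43.2 μs.

43.2 μs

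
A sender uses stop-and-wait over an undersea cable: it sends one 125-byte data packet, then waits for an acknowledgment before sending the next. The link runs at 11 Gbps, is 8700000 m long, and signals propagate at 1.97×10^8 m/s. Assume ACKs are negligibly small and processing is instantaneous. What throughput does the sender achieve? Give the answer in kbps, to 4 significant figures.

11.32 kbps

t_tx = L/R = 1000/11000000000 = 9.09091e-08 s.
t_prop = 8700000/197000000 = 0.0441624 s; RTT = 0.0883249 s.
Cycle = t_tx + RTT = 0.088325 s.
Throughput = L / cycle = 1000 / 0.088325 = 11.32 kbps.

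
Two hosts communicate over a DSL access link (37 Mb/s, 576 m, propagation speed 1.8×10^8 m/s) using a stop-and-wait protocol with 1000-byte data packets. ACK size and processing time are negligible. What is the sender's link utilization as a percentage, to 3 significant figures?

97.1 %

t_tx = L/R = 8000/37000000 = 0.000216216 s.
t_prop = 576/180000000 = 3.2e-06 s; RTT = 6.4e-06 s.
Cycle = t_tx + RTT = 0.000222616 s.
Utilization = t_tx / cycle = 0.000216216/0.000222616 = 97.1 %.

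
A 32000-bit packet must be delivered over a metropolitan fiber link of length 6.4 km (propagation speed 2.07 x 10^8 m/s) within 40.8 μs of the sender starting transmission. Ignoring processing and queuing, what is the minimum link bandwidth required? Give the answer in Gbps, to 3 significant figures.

Propagation delay = 6400 / 2.07e+08 = 30.9179 μs.
Transmission budget = 40.8 − 30.9179 = 9.88213 μs.
R ≥ L / t_tx = 32000 bits / 9.88213e-06 s = 3.24 Gbps.

3.24 Gbps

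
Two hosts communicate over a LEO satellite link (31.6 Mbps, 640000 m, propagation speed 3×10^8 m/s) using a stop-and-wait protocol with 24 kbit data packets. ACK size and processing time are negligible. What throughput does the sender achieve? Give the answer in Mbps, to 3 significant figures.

t_tx = L/R = 24000/31600000 = 0.000759494 s.
t_prop = 640000/300000000 = 0.00213333 s; RTT = 0.00426667 s.
Cycle = t_tx + RTT = 0.00502616 s.
Throughput = L / cycle = 24000 / 0.00502616 = 4.78 Mbps.

4.78 Mbps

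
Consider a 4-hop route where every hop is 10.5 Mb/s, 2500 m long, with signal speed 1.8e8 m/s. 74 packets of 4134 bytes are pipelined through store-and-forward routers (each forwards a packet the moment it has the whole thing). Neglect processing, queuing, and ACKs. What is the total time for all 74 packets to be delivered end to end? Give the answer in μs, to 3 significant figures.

Per-hop transmission t_tx = L/R = 33072/10500000 = 3149.71 μs.
Per-hop propagation t_prop = 2500/180000000 = 13.8889 μs.
Pipeline fill: first packet needs 4·t_tx to clear all hops; remaining 73 packets each add one t_tx.
Total = (4+74-1)·t_tx + 4·t_prop = 77·3149.71 + 4·13.8889 = 243000 μs.

243000 μs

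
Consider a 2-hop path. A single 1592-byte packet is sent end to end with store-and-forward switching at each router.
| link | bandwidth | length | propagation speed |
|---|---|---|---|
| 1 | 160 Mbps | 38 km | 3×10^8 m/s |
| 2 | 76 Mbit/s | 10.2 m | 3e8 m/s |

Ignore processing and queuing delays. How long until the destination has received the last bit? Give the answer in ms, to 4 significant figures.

0.3739 ms

L = 1592 × 8 = 12736 bits.
Transmission delays (L/R per hop): 0.0796, 0.167579 ms; sum = 0.247179 ms.
Propagation delays (d/s per hop): 0.126667, 3.4e-05 ms; sum = 0.126701 ms.
End-to-end = 0.3739 ms.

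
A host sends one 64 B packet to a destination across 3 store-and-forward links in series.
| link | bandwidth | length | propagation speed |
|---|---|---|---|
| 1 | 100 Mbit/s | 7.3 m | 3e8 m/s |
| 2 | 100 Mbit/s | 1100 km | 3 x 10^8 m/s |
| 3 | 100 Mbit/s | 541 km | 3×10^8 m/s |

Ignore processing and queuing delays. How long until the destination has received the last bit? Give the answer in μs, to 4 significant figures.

L = 64 × 8 = 512 bits.
Transmission delay per hop = L/R = 512/100000000 = 5.12 μs; 3 hops → 15.36 μs.
Propagation delays (d/s per hop): 0.0243333, 3666.67, 1803.33 μs; sum = 5470.02 μs.
End-to-end = 5485 μs.

5485 μs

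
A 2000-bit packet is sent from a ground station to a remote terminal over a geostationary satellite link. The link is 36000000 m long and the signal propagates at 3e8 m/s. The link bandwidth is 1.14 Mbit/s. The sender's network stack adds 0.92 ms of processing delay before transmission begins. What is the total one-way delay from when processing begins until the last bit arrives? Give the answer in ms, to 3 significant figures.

123 ms

Transmission delay = L/R = 2000 / 1140000 = 1.75439 ms.
Propagation delay = d/s = 36000000 m / 300000000 m/s = 120 ms.
Plus processing delay 0.92 ms = 0.92 ms.
Total = 123 ms.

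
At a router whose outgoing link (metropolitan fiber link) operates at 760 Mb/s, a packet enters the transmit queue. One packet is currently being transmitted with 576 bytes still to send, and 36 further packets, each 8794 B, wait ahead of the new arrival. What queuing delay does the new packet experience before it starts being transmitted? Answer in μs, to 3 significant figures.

Each queued packet: L/R = 70352/760000000 = 92.5684 μs.
36 queued → 3332.46 μs.
Plus remaining 4608 bits of current packet: 6.06316 μs.
Queuing delay = 3340 μs.

3340 μs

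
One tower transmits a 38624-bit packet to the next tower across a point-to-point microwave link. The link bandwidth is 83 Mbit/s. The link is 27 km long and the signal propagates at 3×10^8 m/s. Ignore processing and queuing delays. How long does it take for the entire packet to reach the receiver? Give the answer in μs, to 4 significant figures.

555.3 μs

Transmission delay = L/R = 38624 / 83000000 = 465.349 μs.
Propagation delay = d/s = 27000 m / 300000000 m/s = 90 μs.
Total = 555.3 μs.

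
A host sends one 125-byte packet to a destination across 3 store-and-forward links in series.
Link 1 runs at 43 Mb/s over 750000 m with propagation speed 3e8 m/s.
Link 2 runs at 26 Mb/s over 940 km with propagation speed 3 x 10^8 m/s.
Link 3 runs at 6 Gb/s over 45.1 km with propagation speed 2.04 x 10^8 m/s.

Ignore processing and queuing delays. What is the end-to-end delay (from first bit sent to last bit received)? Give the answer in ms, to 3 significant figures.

5.92 ms

L = 125 × 8 = 1000 bits.
Transmission delays (L/R per hop): 0.0232558, 0.0384615, 0.000166667 ms; sum = 0.061884 ms.
Propagation delays (d/s per hop): 2.5, 3.13333, 0.221078 ms; sum = 5.85441 ms.
End-to-end = 5.92 ms.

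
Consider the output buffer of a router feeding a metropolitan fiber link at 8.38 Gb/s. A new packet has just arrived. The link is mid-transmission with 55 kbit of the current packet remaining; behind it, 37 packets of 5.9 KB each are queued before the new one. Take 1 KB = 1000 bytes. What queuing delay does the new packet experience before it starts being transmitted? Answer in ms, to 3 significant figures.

Each queued packet: L/R = 47200/8.38e+09 = 0.00563246 ms.
37 queued → 0.208401 ms.
Plus remaining 55000 bits of current packet: 0.00656325 ms.
Queuing delay = 0.215 ms.

0.215 ms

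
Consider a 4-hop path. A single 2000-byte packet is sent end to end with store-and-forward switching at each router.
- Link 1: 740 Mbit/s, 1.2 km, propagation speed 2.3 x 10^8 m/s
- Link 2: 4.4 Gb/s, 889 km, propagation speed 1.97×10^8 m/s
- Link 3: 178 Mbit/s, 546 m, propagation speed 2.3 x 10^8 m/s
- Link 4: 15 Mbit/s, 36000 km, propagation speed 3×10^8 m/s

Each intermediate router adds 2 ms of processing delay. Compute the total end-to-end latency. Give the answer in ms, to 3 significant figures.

L = 2000 × 8 = 16000 bits.
Transmission delays (L/R per hop): 0.0216216, 0.00363636, 0.0898876, 1.06667 ms; sum = 1.18181 ms.
Propagation delays (d/s per hop): 0.00521739, 4.51269, 0.00237391, 120 ms; sum = 124.52 ms.
Processing at 3 router(s): 3 × 2 ms = 6 ms.
End-to-end = 132 ms.

132 ms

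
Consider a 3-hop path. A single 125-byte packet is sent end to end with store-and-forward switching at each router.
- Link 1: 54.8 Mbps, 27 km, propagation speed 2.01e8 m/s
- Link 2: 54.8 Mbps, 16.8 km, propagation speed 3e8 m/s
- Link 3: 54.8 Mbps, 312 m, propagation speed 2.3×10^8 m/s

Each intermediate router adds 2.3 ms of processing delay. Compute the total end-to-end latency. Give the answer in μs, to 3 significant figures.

4850 μs

L = 125 × 8 = 1000 bits.
Transmission delay per hop = L/R = 1000/54800000 = 18.2482 μs; 3 hops → 54.7445 μs.
Propagation delays (d/s per hop): 134.328, 56, 1.35652 μs; sum = 191.685 μs.
Processing at 2 router(s): 2 × 2.3 ms = 4600 μs.
End-to-end = 4850 μs.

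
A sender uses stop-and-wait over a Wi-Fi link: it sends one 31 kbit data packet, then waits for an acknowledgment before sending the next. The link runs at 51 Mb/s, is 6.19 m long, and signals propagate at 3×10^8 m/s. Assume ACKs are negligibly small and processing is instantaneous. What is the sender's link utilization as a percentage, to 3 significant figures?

100 %

t_tx = L/R = 31000/51000000 = 0.000607843 s.
t_prop = 6.19/300000000 = 2.06333e-08 s; RTT = 4.12667e-08 s.
Cycle = t_tx + RTT = 0.000607884 s.
Utilization = t_tx / cycle = 0.000607843/0.000607884 = 100 %.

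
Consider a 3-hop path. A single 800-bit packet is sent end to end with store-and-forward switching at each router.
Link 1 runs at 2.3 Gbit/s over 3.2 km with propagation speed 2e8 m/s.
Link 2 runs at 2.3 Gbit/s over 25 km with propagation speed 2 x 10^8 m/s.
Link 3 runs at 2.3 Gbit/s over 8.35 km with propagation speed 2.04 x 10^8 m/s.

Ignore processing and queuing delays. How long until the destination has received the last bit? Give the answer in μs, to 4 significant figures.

Transmission delay per hop = L/R = 800/2300000000 = 0.347826 μs; 3 hops → 1.04348 μs.
Propagation delays (d/s per hop): 16, 125, 40.9314 μs; sum = 181.931 μs.
End-to-end = 183.0 μs.

183.0 μs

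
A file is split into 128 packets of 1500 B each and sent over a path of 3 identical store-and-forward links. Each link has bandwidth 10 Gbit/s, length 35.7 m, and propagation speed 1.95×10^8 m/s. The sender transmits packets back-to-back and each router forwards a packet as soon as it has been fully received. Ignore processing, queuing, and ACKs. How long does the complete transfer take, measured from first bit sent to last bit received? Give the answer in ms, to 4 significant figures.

Per-hop transmission t_tx = L/R = 12000/10000000000 = 0.0012 ms.
Per-hop propagation t_prop = 35.7/195000000 = 0.000183077 ms.
Pipeline fill: first packet needs 3·t_tx to clear all hops; remaining 127 packets each add one t_tx.
Total = (3+128-1)·t_tx + 3·t_prop = 130·0.0012 + 3·0.000183077 = 0.1565 ms.

0.1565 ms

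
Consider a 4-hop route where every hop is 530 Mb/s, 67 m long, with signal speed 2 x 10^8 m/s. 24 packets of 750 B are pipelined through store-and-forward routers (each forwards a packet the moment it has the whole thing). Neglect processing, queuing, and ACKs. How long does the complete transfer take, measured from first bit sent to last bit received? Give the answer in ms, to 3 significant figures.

0.307 ms

Per-hop transmission t_tx = L/R = 6000/530000000 = 0.0113208 ms.
Per-hop propagation t_prop = 67/200000000 = 0.000335 ms.
Pipeline fill: first packet needs 4·t_tx to clear all hops; remaining 23 packets each add one t_tx.
Total = (4+24-1)·t_tx + 4·t_prop = 27·0.0113208 + 4·0.000335 = 0.307 ms.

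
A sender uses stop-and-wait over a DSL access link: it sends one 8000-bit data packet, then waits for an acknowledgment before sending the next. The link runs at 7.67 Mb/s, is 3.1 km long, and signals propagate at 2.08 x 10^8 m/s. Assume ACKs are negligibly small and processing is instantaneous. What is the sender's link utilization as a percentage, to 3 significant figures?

97.2 %

t_tx = L/R = 8000/7670000 = 0.00104302 s.
t_prop = 3100/208000000 = 1.49038e-05 s; RTT = 2.98077e-05 s.
Cycle = t_tx + RTT = 0.00107283 s.
Utilization = t_tx / cycle = 0.00104302/0.00107283 = 97.2 %.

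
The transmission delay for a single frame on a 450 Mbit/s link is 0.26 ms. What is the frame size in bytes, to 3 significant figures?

L = R × t_tx = 450000000 b/s × 0.00026 s = 117000 bits.
In bytes: 117000 / 8 = 14600 bytes.

14600 bytes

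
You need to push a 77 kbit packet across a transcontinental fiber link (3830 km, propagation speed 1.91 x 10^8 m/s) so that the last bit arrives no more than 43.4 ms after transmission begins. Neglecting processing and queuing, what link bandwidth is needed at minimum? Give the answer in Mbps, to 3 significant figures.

3.30 Mbps

Propagation delay = 3830000 / 191000000 = 20.0524 ms.
Transmission budget = 43.4 − 20.0524 = 23.3476 ms.
R ≥ L / t_tx = 77000 bits / 0.0233476 s = 3.30 Mbps.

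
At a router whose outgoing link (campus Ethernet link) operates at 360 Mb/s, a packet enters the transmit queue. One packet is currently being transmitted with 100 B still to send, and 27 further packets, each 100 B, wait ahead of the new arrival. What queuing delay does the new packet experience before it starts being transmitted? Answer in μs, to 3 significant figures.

62.2 μs

Each queued packet: L/R = 800/360000000 = 2.22222 μs.
27 queued → 60 μs.
Plus remaining 800 bits of current packet: 2.22222 μs.
Queuing delay = 62.2 μs.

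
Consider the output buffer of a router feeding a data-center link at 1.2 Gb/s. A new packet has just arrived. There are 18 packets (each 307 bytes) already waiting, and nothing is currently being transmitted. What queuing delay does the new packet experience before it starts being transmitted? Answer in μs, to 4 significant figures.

Each queued packet: L/R = 2456/1200000000 = 2.04667 μs.
18 queued → 36.84 μs.
Queuing delay = 36.84 μs.

36.84 μs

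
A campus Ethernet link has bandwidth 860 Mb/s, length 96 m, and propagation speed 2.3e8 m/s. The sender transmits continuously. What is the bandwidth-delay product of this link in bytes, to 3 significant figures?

44.9 bytes

Propagation delay = 96 / 2.3e+08 = 4.17391e-07 s.
BDP = R × t_prop = 860000000 × 4.17391e-07 = 358.957 bits.
In bytes: 358.957/8 = 44.9 bytes.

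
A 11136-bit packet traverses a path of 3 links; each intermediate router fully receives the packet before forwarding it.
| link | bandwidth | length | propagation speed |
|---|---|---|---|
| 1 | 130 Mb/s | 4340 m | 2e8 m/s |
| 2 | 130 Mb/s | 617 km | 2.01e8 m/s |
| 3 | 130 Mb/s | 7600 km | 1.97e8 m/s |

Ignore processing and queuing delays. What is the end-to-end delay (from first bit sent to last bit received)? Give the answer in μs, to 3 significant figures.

Transmission delay per hop = L/R = 11136/130000000 = 85.6615 μs; 3 hops → 256.985 μs.
Propagation delays (d/s per hop): 21.7, 3069.65, 38578.7 μs; sum = 41670 μs.
End-to-end = 41900 μs.

41900 μs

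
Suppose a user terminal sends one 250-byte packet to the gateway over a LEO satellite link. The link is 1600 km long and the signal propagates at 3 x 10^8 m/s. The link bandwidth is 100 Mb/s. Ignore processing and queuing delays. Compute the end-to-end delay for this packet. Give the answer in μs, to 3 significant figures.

5350 μs

L = 250 × 8 = 2000 bits.
Transmission delay = L/R = 2000 / 100000000 = 20 μs.
Propagation delay = d/s = 1600000 m / 300000000 m/s = 5333.33 μs.
Total = 5350 μs.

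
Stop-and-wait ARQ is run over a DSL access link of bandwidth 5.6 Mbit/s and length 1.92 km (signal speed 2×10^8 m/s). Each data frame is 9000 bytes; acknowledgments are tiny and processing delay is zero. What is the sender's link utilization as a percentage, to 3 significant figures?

99.9 %

t_tx = L/R = 72000/5600000 = 0.0128571 s.
t_prop = 1920/200000000 = 9.6e-06 s; RTT = 1.92e-05 s.
Cycle = t_tx + RTT = 0.0128763 s.
Utilization = t_tx / cycle = 0.0128571/0.0128763 = 99.9 %.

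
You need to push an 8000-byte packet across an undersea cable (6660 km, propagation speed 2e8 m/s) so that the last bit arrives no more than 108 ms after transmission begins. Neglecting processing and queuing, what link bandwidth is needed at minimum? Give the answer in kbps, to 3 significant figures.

L = 64000 bits.
Propagation delay = 6660000 / 200000000 = 33.3 ms.
Transmission budget = 108 − 33.3 = 74.7 ms.
R ≥ L / t_tx = 64000 bits / 0.0747 s = 857 kbps.

857 kbps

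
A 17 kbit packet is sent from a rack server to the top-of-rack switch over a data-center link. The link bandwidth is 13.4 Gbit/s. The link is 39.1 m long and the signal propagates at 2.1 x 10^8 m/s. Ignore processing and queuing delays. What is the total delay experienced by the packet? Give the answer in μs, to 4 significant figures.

L = 17000 bits.
Transmission delay = L/R = 17000 / 13400000000 = 1.26866 μs.
Propagation delay = d/s = 39.1 m / 210000000 m/s = 0.18619 μs.
Total = 1.455 μs.

1.455 μs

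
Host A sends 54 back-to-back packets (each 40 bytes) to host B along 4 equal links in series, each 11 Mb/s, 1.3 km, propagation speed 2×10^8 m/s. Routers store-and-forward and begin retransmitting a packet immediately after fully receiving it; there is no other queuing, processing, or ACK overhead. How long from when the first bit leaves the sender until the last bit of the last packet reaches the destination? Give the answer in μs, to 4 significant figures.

1684 μs

Per-hop transmission t_tx = L/R = 320/11000000 = 29.0909 μs.
Per-hop propagation t_prop = 1300/200000000 = 6.5 μs.
Pipeline fill: first packet needs 4·t_tx to clear all hops; remaining 53 packets each add one t_tx.
Total = (4+54-1)·t_tx + 4·t_prop = 57·29.0909 + 4·6.5 = 1684 μs.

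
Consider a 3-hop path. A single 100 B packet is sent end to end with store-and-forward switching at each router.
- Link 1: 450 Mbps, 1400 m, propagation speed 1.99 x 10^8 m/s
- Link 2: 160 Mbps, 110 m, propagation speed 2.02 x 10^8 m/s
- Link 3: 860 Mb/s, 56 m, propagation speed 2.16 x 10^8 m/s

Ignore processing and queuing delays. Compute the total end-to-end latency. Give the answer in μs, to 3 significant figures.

L = 100 × 8 = 800 bits.
Transmission delays (L/R per hop): 1.77778, 5, 0.930233 μs; sum = 7.70801 μs.
Propagation delays (d/s per hop): 7.03518, 0.544554, 0.259259 μs; sum = 7.83899 μs.
End-to-end = 15.5 μs.

15.5 μs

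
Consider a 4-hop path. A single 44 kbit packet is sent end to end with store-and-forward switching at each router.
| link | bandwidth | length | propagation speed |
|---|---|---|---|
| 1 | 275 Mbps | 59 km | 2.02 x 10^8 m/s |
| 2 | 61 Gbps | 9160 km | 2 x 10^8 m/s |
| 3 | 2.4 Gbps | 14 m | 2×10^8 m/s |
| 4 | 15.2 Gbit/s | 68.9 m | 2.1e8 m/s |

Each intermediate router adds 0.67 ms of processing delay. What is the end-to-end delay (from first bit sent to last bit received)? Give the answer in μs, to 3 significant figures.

L = 44000 bits.
Transmission delays (L/R per hop): 160, 0.721311, 18.3333, 2.89474 μs; sum = 181.949 μs.
Propagation delays (d/s per hop): 292.079, 45800, 0.07, 0.328095 μs; sum = 46092.5 μs.
Processing at 3 router(s): 3 × 0.67 ms = 2010 μs.
End-to-end = 48300 μs.

48300 μs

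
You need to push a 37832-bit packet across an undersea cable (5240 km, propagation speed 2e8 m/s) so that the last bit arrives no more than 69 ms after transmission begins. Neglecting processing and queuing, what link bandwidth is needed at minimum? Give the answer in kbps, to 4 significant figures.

Propagation delay = 5240000 / 200000000 = 26.2 ms.
Transmission budget = 69 − 26.2 = 42.8 ms.
R ≥ L / t_tx = 37832 bits / 0.0428 s = 883.9 kbps.

883.9 kbps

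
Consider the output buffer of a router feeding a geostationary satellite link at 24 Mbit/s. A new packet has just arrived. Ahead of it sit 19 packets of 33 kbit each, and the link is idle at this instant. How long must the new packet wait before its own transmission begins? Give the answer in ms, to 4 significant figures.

26.13 ms

Each queued packet: L/R = 33000/24000000 = 1.375 ms.
19 queued → 26.125 ms.
Queuing delay = 26.13 ms.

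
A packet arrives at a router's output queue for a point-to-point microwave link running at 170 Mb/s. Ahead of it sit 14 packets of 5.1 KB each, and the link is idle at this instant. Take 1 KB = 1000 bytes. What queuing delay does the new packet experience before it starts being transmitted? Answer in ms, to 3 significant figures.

3.36 ms

Each queued packet: L/R = 40800/170000000 = 0.24 ms.
14 queued → 3.36 ms.
Queuing delay = 3.36 ms.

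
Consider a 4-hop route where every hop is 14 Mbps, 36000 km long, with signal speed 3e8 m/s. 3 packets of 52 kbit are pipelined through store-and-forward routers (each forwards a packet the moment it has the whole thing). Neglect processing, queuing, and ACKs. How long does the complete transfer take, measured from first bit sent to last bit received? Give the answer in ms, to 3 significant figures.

Per-hop transmission t_tx = L/R = 52000/14000000 = 3.71429 ms.
Per-hop propagation t_prop = 36000000/300000000 = 120 ms.
Pipeline fill: first packet needs 4·t_tx to clear all hops; remaining 2 packets each add one t_tx.
Total = (4+3-1)·t_tx + 4·t_prop = 6·3.71429 + 4·120 = 502 ms.

502 ms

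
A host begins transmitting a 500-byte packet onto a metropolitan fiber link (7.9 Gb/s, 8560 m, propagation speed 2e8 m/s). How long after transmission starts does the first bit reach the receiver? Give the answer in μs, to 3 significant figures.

First bit experiences only propagation delay: d/s = 8560/200000000 = 42.8 μs.

42.8 μs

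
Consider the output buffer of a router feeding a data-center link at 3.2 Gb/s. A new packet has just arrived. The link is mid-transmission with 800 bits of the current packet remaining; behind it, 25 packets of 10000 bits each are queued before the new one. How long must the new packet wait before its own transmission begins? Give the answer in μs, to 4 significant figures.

Each queued packet: L/R = 10000/3200000000 = 3.125 μs.
25 queued → 78.125 μs.
Plus remaining 800 bits of current packet: 0.25 μs.
Queuing delay = 78.38 μs.

78.38 μs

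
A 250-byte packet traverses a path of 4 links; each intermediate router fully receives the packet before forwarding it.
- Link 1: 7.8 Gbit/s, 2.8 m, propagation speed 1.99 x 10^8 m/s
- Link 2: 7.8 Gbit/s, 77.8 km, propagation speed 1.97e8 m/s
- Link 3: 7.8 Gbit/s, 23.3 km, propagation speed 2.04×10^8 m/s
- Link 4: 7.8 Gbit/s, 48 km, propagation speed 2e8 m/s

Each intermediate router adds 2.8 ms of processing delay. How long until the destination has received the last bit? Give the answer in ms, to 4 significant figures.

L = 250 × 8 = 2000 bits.
Transmission delay per hop = L/R = 2000/7800000000 = 0.00025641 ms; 4 hops → 0.00102564 ms.
Propagation delays (d/s per hop): 1.40704e-05, 0.394924, 0.114216, 0.24 ms; sum = 0.749154 ms.
Processing at 3 router(s): 3 × 2.8 ms = 8.4 ms.
End-to-end = 9.150 ms.

9.150 ms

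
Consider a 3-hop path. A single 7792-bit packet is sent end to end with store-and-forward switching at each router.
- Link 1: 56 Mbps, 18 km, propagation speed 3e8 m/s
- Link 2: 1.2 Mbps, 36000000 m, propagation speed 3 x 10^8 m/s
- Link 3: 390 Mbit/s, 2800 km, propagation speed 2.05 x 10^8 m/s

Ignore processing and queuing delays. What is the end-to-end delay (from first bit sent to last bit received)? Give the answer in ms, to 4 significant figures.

140.4 ms

Transmission delays (L/R per hop): 0.139143, 6.49333, 0.0199795 ms; sum = 6.65246 ms.
Propagation delays (d/s per hop): 0.06, 120, 13.6585 ms; sum = 133.719 ms.
End-to-end = 140.4 ms.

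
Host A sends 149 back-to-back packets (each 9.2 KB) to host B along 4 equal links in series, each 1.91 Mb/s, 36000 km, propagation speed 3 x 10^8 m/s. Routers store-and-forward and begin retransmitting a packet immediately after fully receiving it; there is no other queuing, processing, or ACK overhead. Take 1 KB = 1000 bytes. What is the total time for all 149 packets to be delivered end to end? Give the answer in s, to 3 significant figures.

6.34 s

Per-hop transmission t_tx = L/R = 73600/1910000 = 0.038534 s.
Per-hop propagation t_prop = 36000000/300000000 = 0.12 s.
Pipeline fill: first packet needs 4·t_tx to clear all hops; remaining 148 packets each add one t_tx.
Total = (4+149-1)·t_tx + 4·t_prop = 152·0.038534 + 4·0.12 = 6.34 s.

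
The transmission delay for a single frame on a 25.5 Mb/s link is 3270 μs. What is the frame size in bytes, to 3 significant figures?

10400 bytes

L = R × t_tx = 25500000 b/s × 0.00327 s = 83385 bits.
In bytes: 83385 / 8 = 10400 bytes.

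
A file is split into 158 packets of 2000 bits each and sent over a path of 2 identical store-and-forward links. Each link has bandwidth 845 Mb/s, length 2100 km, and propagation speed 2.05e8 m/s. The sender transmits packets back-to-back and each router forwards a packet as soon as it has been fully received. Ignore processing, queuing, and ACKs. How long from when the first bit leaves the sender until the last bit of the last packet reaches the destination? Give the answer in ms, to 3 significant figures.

Per-hop transmission t_tx = L/R = 2000/845000000 = 0.00236686 ms.
Per-hop propagation t_prop = 2100000/2.05e+08 = 10.2439 ms.
Pipeline fill: first packet needs 2·t_tx to clear all hops; remaining 157 packets each add one t_tx.
Total = (2+158-1)·t_tx + 2·t_prop = 159·0.00236686 + 2·10.2439 = 20.9 ms.

20.9 ms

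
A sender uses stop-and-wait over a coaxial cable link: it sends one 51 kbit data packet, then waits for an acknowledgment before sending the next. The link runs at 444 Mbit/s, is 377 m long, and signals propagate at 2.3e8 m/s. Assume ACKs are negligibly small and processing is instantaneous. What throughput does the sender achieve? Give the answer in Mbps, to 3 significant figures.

432 Mbps

t_tx = L/R = 51000/444000000 = 0.000114865 s.
t_prop = 377/2.3e+08 = 1.63913e-06 s; RTT = 3.27826e-06 s.
Cycle = t_tx + RTT = 0.000118143 s.
Throughput = L / cycle = 51000 / 0.000118143 = 432 Mbps.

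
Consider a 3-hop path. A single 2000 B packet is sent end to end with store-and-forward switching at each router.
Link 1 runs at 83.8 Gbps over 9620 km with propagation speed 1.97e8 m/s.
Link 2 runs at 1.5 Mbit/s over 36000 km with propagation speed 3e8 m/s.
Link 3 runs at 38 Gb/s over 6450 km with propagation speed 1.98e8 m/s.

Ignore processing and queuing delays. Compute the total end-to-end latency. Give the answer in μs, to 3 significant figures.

L = 2000 × 8 = 16000 bits.
Transmission delays (L/R per hop): 0.190931, 10666.7, 0.421053 μs; sum = 10667.3 μs.
Propagation delays (d/s per hop): 48832.5, 120000, 32575.8 μs; sum = 201408 μs.
End-to-end = 212000 μs.

212000 μs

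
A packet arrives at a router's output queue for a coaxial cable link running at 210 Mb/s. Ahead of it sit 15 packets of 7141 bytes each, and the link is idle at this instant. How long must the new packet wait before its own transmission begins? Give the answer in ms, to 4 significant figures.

Each queued packet: L/R = 57128/210000000 = 0.272038 ms.
15 queued → 4.08057 ms.
Queuing delay = 4.081 ms.

4.081 ms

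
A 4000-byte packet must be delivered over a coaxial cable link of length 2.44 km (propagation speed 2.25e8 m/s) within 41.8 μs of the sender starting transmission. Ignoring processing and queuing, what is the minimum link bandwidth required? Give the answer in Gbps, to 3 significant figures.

1.03 Gbps

L = 32000 bits.
Propagation delay = 2440 / 225000000 = 10.8444 μs.
Transmission budget = 41.8 − 10.8444 = 30.9556 μs.
R ≥ L / t_tx = 32000 bits / 3.09556e-05 s = 1.03 Gbps.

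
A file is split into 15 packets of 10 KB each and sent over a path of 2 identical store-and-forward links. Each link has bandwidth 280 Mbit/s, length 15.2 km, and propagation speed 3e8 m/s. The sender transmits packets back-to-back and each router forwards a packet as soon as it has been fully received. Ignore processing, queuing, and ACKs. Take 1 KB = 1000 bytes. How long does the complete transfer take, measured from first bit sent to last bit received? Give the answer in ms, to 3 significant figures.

4.67 ms

Per-hop transmission t_tx = L/R = 80000/280000000 = 0.285714 ms.
Per-hop propagation t_prop = 15200/300000000 = 0.0506667 ms.
Pipeline fill: first packet needs 2·t_tx to clear all hops; remaining 14 packets each add one t_tx.
Total = (2+15-1)·t_tx + 2·t_prop = 16·0.285714 + 2·0.0506667 = 4.67 ms.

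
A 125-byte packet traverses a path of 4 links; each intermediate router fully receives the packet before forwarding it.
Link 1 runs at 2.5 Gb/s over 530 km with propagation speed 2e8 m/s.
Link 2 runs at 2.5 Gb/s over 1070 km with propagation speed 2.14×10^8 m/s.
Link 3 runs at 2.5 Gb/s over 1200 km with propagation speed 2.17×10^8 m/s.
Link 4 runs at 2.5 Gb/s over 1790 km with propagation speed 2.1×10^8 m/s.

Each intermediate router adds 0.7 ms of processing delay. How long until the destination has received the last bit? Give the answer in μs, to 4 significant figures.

23810 μs

L = 125 × 8 = 1000 bits.
Transmission delay per hop = L/R = 1000/2500000000 = 0.4 μs; 4 hops → 1.6 μs.
Propagation delays (d/s per hop): 2650, 5000, 5529.95, 8523.81 μs; sum = 21703.8 μs.
Processing at 3 router(s): 3 × 0.7 ms = 2100 μs.
End-to-end = 23810 μs.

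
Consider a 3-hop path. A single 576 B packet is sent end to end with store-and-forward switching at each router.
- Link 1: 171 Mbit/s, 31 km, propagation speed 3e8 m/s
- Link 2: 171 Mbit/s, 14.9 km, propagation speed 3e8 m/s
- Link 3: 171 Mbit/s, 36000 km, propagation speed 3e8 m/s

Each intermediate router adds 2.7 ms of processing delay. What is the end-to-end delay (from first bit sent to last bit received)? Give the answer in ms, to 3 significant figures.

L = 576 × 8 = 4608 bits.
Transmission delay per hop = L/R = 4608/171000000 = 0.0269474 ms; 3 hops → 0.0808421 ms.
Propagation delays (d/s per hop): 0.103333, 0.0496667, 120 ms; sum = 120.153 ms.
Processing at 2 router(s): 2 × 2.7 ms = 5.4 ms.
End-to-end = 126 ms.

126 ms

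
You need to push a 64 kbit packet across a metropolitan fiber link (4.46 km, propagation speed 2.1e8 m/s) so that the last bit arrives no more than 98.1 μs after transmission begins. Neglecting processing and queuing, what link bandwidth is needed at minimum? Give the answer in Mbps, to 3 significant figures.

Propagation delay = 4460 / 210000000 = 21.2381 μs.
Transmission budget = 98.1 − 21.2381 = 76.8619 μs.
R ≥ L / t_tx = 64000 bits / 7.68619e-05 s = 833 Mbps.

833 Mbps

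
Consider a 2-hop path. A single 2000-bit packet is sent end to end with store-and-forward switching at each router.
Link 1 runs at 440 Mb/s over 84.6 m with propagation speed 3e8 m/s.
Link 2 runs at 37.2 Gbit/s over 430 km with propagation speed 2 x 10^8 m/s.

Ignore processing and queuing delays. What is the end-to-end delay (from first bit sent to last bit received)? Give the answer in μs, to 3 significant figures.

Transmission delays (L/R per hop): 4.54545, 0.0537634 μs; sum = 4.59922 μs.
Propagation delays (d/s per hop): 0.282, 2150 μs; sum = 2150.28 μs.
End-to-end = 2150 μs.

2150 μs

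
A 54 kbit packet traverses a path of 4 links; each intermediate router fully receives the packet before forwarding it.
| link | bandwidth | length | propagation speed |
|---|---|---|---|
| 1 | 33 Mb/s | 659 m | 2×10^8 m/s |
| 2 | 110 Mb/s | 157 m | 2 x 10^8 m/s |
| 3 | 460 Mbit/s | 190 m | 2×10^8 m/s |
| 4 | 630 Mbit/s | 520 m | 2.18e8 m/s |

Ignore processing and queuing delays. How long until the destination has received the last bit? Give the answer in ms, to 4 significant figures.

L = 54000 bits.
Transmission delays (L/R per hop): 1.63636, 0.490909, 0.117391, 0.0857143 ms; sum = 2.33038 ms.
Propagation delays (d/s per hop): 0.003295, 0.000785, 0.00095, 0.00238532 ms; sum = 0.00741532 ms.
End-to-end = 2.338 ms.

2.338 ms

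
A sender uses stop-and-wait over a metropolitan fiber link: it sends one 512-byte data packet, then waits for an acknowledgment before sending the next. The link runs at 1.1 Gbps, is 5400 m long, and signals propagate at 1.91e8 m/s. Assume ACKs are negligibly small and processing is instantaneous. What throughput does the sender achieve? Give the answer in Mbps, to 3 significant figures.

68.0 Mbps

t_tx = L/R = 4096/1100000000 = 3.72364e-06 s.
t_prop = 5400/191000000 = 2.82723e-05 s; RTT = 5.65445e-05 s.
Cycle = t_tx + RTT = 6.02681e-05 s.
Throughput = L / cycle = 4096 / 6.02681e-05 = 68.0 Mbps.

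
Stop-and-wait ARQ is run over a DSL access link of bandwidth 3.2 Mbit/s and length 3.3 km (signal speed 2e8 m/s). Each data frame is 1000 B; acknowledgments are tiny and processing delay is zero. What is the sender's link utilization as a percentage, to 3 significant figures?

t_tx = L/R = 8000/3200000 = 0.0025 s.
t_prop = 3300/200000000 = 1.65e-05 s; RTT = 3.3e-05 s.
Cycle = t_tx + RTT = 0.002533 s.
Utilization = t_tx / cycle = 0.0025/0.002533 = 98.7 %.

98.7 %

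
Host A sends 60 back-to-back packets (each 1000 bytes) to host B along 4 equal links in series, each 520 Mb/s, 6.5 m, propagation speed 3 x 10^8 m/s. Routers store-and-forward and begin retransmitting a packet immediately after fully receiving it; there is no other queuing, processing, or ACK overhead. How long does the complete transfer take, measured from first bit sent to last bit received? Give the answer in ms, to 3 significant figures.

0.969 ms

Per-hop transmission t_tx = L/R = 8000/520000000 = 0.0153846 ms.
Per-hop propagation t_prop = 6.5/300000000 = 2.16667e-05 ms.
Pipeline fill: first packet needs 4·t_tx to clear all hops; remaining 59 packets each add one t_tx.
Total = (4+60-1)·t_tx + 4·t_prop = 63·0.0153846 + 4·2.16667e-05 = 0.969 ms.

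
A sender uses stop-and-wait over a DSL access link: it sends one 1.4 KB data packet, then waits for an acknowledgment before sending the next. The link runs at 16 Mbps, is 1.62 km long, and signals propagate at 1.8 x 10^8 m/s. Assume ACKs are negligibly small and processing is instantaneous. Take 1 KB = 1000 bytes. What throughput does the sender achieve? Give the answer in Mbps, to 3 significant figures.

t_tx = L/R = 11200/16000000 = 0.0007 s.
t_prop = 1620/180000000 = 9e-06 s; RTT = 1.8e-05 s.
Cycle = t_tx + RTT = 0.000718 s.
Throughput = L / cycle = 11200 / 0.000718 = 15.6 Mbps.

15.6 Mbps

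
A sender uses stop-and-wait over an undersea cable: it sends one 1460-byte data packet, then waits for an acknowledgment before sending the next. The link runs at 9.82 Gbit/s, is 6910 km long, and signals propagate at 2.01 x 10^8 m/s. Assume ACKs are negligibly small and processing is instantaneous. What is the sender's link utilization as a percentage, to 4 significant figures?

0.001730 %

t_tx = L/R = 11680/9820000000 = 1.18941e-06 s.
t_prop = 6910000/2.01e+08 = 0.0343781 s; RTT = 0.0687562 s.
Cycle = t_tx + RTT = 0.0687574 s.
Utilization = t_tx / cycle = 1.18941e-06/0.0687574 = 0.001730 %.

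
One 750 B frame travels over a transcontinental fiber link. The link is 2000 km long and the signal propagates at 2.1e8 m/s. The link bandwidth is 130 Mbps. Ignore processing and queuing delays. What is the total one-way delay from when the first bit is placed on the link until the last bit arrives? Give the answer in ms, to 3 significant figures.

L = 750 × 8 = 6000 bits.
Transmission delay = L/R = 6000 / 130000000 = 0.0461538 ms.
Propagation delay = d/s = 2000000 m / 210000000 m/s = 9.52381 ms.
Total = 9.57 ms.

9.57 ms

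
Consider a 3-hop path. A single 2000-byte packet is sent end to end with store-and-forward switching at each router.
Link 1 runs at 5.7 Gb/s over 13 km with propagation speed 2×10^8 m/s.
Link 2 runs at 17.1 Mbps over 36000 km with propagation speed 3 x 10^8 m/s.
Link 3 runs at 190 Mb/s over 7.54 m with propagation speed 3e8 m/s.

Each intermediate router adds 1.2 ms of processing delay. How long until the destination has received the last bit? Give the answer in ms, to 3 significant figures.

123 ms

L = 2000 × 8 = 16000 bits.
Transmission delays (L/R per hop): 0.00280702, 0.935673, 0.0842105 ms; sum = 1.02269 ms.
Propagation delays (d/s per hop): 0.065, 120, 2.51333e-05 ms; sum = 120.065 ms.
Processing at 2 router(s): 2 × 1.2 ms = 2.4 ms.
End-to-end = 123 ms.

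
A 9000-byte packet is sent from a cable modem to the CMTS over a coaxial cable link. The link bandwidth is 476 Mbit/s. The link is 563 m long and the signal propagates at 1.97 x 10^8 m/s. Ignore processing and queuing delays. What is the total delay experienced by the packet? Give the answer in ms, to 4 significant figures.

0.1541 ms

L = 9000 × 8 = 72000 bits.
Transmission delay = L/R = 72000 / 476000000 = 0.151261 ms.
Propagation delay = d/s = 563 m / 197000000 m/s = 0.00285787 ms.
Total = 0.1541 ms.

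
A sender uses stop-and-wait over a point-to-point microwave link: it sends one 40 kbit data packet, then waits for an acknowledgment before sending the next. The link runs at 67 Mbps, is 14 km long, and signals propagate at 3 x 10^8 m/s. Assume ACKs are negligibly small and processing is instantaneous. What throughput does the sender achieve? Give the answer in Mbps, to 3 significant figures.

t_tx = L/R = 40000/67000000 = 0.000597015 s.
t_prop = 14000/300000000 = 4.66667e-05 s; RTT = 9.33333e-05 s.
Cycle = t_tx + RTT = 0.000690348 s.
Throughput = L / cycle = 40000 / 0.000690348 = 57.9 Mbps.

57.9 Mbps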